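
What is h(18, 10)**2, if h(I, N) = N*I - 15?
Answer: 27225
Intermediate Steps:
h(I, N) = -15 + I*N (h(I, N) = I*N - 15 = -15 + I*N)
h(18, 10)**2 = (-15 + 18*10)**2 = (-15 + 180)**2 = 165**2 = 27225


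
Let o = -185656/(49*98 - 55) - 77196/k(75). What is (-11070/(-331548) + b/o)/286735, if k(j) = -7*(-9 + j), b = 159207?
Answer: 38282443310896/8823708213640425 ≈ 0.0043386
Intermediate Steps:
k(j) = 63 - 7*j
o = 6682770/52217 (o = -185656/(49*98 - 55) - 77196/(63 - 7*75) = -185656/(4802 - 55) - 77196/(63 - 525) = -185656/4747 - 77196/(-462) = -185656*1/4747 - 77196*(-1/462) = -185656/4747 + 1838/11 = 6682770/52217 ≈ 127.98)
(-11070/(-331548) + b/o)/286735 = (-11070/(-331548) + 159207/(6682770/52217))/286735 = (-11070*(-1/331548) + 159207*(52217/6682770))*(1/286735) = (1845/55258 + 2771103973/2227590)*(1/286735) = (38282443310896/30773042055)*(1/286735) = 38282443310896/8823708213640425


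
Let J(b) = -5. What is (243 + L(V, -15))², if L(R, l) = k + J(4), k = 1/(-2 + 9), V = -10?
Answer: 2778889/49 ≈ 56712.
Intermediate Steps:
k = ⅐ (k = 1/7 = ⅐ ≈ 0.14286)
L(R, l) = -34/7 (L(R, l) = ⅐ - 5 = -34/7)
(243 + L(V, -15))² = (243 - 34/7)² = (1667/7)² = 2778889/49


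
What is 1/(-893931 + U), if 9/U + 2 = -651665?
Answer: -651667/582545332986 ≈ -1.1187e-6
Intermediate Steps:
U = -9/651667 (U = 9/(-2 - 651665) = 9/(-651667) = 9*(-1/651667) = -9/651667 ≈ -1.3811e-5)
1/(-893931 + U) = 1/(-893931 - 9/651667) = 1/(-582545332986/651667) = -651667/582545332986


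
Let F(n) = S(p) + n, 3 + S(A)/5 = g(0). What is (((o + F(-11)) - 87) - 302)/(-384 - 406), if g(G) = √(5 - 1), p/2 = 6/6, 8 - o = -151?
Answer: 123/395 ≈ 0.31139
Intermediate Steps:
o = 159 (o = 8 - 1*(-151) = 8 + 151 = 159)
p = 2 (p = 2*(6/6) = 2*(6*(⅙)) = 2*1 = 2)
g(G) = 2 (g(G) = √4 = 2)
S(A) = -5 (S(A) = -15 + 5*2 = -15 + 10 = -5)
F(n) = -5 + n
(((o + F(-11)) - 87) - 302)/(-384 - 406) = (((159 + (-5 - 11)) - 87) - 302)/(-384 - 406) = (((159 - 16) - 87) - 302)/(-790) = ((143 - 87) - 302)*(-1/790) = (56 - 302)*(-1/790) = -246*(-1/790) = 123/395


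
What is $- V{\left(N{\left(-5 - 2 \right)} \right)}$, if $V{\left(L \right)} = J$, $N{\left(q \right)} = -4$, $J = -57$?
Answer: $57$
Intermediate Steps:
$V{\left(L \right)} = -57$
$- V{\left(N{\left(-5 - 2 \right)} \right)} = \left(-1\right) \left(-57\right) = 57$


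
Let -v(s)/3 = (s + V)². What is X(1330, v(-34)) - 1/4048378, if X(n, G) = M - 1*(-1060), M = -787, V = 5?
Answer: 1105207193/4048378 ≈ 273.00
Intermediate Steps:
v(s) = -3*(5 + s)² (v(s) = -3*(s + 5)² = -3*(5 + s)²)
X(n, G) = 273 (X(n, G) = -787 - 1*(-1060) = -787 + 1060 = 273)
X(1330, v(-34)) - 1/4048378 = 273 - 1/4048378 = 1105207193/4048378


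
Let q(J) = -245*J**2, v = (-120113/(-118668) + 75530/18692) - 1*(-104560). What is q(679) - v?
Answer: -62695574626328779/554535564 ≈ -1.1306e+8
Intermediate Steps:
v = 57985040608399/554535564 (v = (-120113*(-1/118668) + 75530*(1/18692)) + 104560 = (120113/118668 + 37765/9346) + 104560 = 2802036559/554535564 + 104560 = 57985040608399/554535564 ≈ 1.0457e+5)
q(679) - v = -245*679**2 - 1*57985040608399/554535564 = -245*461041 - 57985040608399/554535564 = -112955045 - 57985040608399/554535564 = -62695574626328779/554535564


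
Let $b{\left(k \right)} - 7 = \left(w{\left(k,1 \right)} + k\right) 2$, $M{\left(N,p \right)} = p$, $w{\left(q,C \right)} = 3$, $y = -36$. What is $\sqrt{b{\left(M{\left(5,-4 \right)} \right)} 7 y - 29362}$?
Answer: $i \sqrt{30622} \approx 174.99 i$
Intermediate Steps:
$b{\left(k \right)} = 13 + 2 k$ ($b{\left(k \right)} = 7 + \left(3 + k\right) 2 = 7 + \left(6 + 2 k\right) = 13 + 2 k$)
$\sqrt{b{\left(M{\left(5,-4 \right)} \right)} 7 y - 29362} = \sqrt{\left(13 + 2 \left(-4\right)\right) 7 \left(-36\right) - 29362} = \sqrt{\left(13 - 8\right) 7 \left(-36\right) - 29362} = \sqrt{5 \cdot 7 \left(-36\right) - 29362} = \sqrt{35 \left(-36\right) - 29362} = \sqrt{-1260 - 29362} = \sqrt{-30622} = i \sqrt{30622}$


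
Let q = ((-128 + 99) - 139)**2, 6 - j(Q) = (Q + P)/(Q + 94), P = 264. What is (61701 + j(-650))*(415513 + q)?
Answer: 7612021137161/278 ≈ 2.7381e+10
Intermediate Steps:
j(Q) = 6 - (264 + Q)/(94 + Q) (j(Q) = 6 - (Q + 264)/(Q + 94) = 6 - (264 + Q)/(94 + Q))
q = 28224 (q = (-29 - 139)**2 = (-168)**2 = 28224)
(61701 + j(-650))*(415513 + q) = (61701 + 5*(60 - 650)/(94 - 650))*(415513 + 28224) = (61701 + 5*(-590)/(-556))*443737 = (61701 + 5*(-1/556)*(-590))*443737 = (61701 + 1475/278)*443737 = (17154353/278)*443737 = 7612021137161/278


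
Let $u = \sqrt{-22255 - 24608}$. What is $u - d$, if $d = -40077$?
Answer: $40077 + 3 i \sqrt{5207} \approx 40077.0 + 216.48 i$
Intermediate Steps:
$u = 3 i \sqrt{5207}$ ($u = \sqrt{-46863} = 3 i \sqrt{5207} \approx 216.48 i$)
$u - d = 3 i \sqrt{5207} - -40077 = 3 i \sqrt{5207} + 40077 = 40077 + 3 i \sqrt{5207}$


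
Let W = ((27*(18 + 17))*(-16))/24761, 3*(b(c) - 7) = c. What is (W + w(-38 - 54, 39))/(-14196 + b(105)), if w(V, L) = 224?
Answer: -395096/25033371 ≈ -0.015783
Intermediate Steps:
b(c) = 7 + c/3
W = -15120/24761 (W = ((27*35)*(-16))*(1/24761) = (945*(-16))*(1/24761) = -15120*1/24761 = -15120/24761 ≈ -0.61064)
(W + w(-38 - 54, 39))/(-14196 + b(105)) = (-15120/24761 + 224)/(-14196 + (7 + (1/3)*105)) = 5531344/(24761*(-14196 + (7 + 35))) = 5531344/(24761*(-14196 + 42)) = (5531344/24761)/(-14154) = (5531344/24761)*(-1/14154) = -395096/25033371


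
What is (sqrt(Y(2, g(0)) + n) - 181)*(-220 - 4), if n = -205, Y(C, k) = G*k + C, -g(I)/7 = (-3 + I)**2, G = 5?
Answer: 40544 - 224*I*sqrt(518) ≈ 40544.0 - 5098.2*I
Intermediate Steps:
g(I) = -7*(-3 + I)**2
Y(C, k) = C + 5*k (Y(C, k) = 5*k + C = C + 5*k)
(sqrt(Y(2, g(0)) + n) - 181)*(-220 - 4) = (sqrt((2 + 5*(-7*(-3 + 0)**2)) - 205) - 181)*(-220 - 4) = (sqrt((2 + 5*(-7*(-3)**2)) - 205) - 181)*(-224) = (sqrt((2 + 5*(-7*9)) - 205) - 181)*(-224) = (sqrt((2 + 5*(-63)) - 205) - 181)*(-224) = (sqrt((2 - 315) - 205) - 181)*(-224) = (sqrt(-313 - 205) - 181)*(-224) = (sqrt(-518) - 181)*(-224) = (I*sqrt(518) - 181)*(-224) = (-181 + I*sqrt(518))*(-224) = 40544 - 224*I*sqrt(518)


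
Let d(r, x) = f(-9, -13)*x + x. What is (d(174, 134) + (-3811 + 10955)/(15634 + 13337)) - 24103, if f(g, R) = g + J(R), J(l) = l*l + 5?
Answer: -53849945/28971 ≈ -1858.8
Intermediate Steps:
J(l) = 5 + l² (J(l) = l² + 5 = 5 + l²)
f(g, R) = 5 + g + R² (f(g, R) = g + (5 + R²) = 5 + g + R²)
d(r, x) = 166*x (d(r, x) = (5 - 9 + (-13)²)*x + x = (5 - 9 + 169)*x + x = 165*x + x = 166*x)
(d(174, 134) + (-3811 + 10955)/(15634 + 13337)) - 24103 = (166*134 + (-3811 + 10955)/(15634 + 13337)) - 24103 = (22244 + 7144/28971) - 24103 = 644438068/28971 - 24103 = -53849945/28971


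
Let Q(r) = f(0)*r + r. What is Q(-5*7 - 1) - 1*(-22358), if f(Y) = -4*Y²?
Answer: 22322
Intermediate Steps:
Q(r) = r (Q(r) = (-4*0²)*r + r = (-4*0)*r + r = 0*r + r = 0 + r = r)
Q(-5*7 - 1) - 1*(-22358) = (-5*7 - 1) - 1*(-22358) = (-35 - 1) + 22358 = -36 + 22358 = 22322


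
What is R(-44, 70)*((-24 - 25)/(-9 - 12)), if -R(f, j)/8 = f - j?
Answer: 2128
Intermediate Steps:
R(f, j) = -8*f + 8*j (R(f, j) = -8*(f - j) = -8*f + 8*j)
R(-44, 70)*((-24 - 25)/(-9 - 12)) = (-8*(-44) + 8*70)*((-24 - 25)/(-9 - 12)) = (352 + 560)*(-49/(-21)) = 912*(-49*(-1/21)) = 912*(7/3) = 2128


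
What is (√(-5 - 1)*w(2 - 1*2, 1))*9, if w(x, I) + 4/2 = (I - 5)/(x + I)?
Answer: -54*I*√6 ≈ -132.27*I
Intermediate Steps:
w(x, I) = -2 + (-5 + I)/(I + x) (w(x, I) = -2 + (I - 5)/(x + I) = -2 + (-5 + I)/(I + x))
(√(-5 - 1)*w(2 - 1*2, 1))*9 = (√(-5 - 1)*((-5 - 1*1 - 2*(2 - 1*2))/(1 + (2 - 1*2))))*9 = (√(-6)*((-5 - 1 - 2*(2 - 2))/(1 + (2 - 2))))*9 = ((I*√6)*((-5 - 1 - 2*0)/(1 + 0)))*9 = ((I*√6)*((-5 - 1 + 0)/1))*9 = ((I*√6)*(1*(-6)))*9 = ((I*√6)*(-6))*9 = -6*I*√6*9 = -54*I*√6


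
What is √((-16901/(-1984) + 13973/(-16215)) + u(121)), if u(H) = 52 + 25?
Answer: √1368988223473995/4021320 ≈ 9.2009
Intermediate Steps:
u(H) = 77
√((-16901/(-1984) + 13973/(-16215)) + u(121)) = √((-16901/(-1984) + 13973/(-16215)) + 77) = √((-16901*(-1/1984) + 13973*(-1/16215)) + 77) = √((16901/1984 - 13973/16215) + 77) = √(246327283/32170560 + 77) = √(2723460403/32170560) = √1368988223473995/4021320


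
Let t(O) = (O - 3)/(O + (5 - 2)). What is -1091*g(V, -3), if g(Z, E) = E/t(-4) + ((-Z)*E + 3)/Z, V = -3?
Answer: -12001/7 ≈ -1714.4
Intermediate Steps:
t(O) = (-3 + O)/(3 + O) (t(O) = (-3 + O)/(O + 3) = (-3 + O)/(3 + O))
g(Z, E) = E/7 + (3 - E*Z)/Z (g(Z, E) = E/(((-3 - 4)/(3 - 4))) + ((-Z)*E + 3)/Z = E/((-7/(-1))) + (-E*Z + 3)/Z = E/((-1*(-7))) + (3 - E*Z)/Z = E/7 + (3 - E*Z)/Z)
-1091*g(V, -3) = -1091*(3/(-3) - 6/7*(-3)) = -1091*(3*(-1/3) + 18/7) = -1091*(-1 + 18/7) = -1091*11/7 = -12001/7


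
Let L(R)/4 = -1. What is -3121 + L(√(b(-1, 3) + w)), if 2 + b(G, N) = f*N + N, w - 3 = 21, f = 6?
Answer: -3125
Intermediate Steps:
w = 24 (w = 3 + 21 = 24)
b(G, N) = -2 + 7*N (b(G, N) = -2 + (6*N + N) = -2 + 7*N)
L(R) = -4 (L(R) = 4*(-1) = -4)
-3121 + L(√(b(-1, 3) + w)) = -3121 - 4 = -3125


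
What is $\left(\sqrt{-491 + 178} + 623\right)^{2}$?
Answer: $\left(623 + i \sqrt{313}\right)^{2} \approx 3.8782 \cdot 10^{5} + 22044.0 i$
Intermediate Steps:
$\left(\sqrt{-491 + 178} + 623\right)^{2} = \left(\sqrt{-313} + 623\right)^{2} = \left(i \sqrt{313} + 623\right)^{2} = \left(623 + i \sqrt{313}\right)^{2}$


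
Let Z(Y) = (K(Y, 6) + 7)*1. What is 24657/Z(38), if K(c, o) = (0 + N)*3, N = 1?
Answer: 24657/10 ≈ 2465.7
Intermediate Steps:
K(c, o) = 3 (K(c, o) = (0 + 1)*3 = 1*3 = 3)
Z(Y) = 10 (Z(Y) = (3 + 7)*1 = 10*1 = 10)
24657/Z(38) = 24657/10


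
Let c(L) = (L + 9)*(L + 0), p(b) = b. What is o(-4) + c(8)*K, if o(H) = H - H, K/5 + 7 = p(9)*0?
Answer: -4760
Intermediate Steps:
K = -35 (K = -35 + 5*(9*0) = -35 + 5*0 = -35 + 0 = -35)
o(H) = 0
c(L) = L*(9 + L) (c(L) = (9 + L)*L = L*(9 + L))
o(-4) + c(8)*K = 0 + (8*(9 + 8))*(-35) = 0 + (8*17)*(-35) = 0 + 136*(-35) = 0 - 4760 = -4760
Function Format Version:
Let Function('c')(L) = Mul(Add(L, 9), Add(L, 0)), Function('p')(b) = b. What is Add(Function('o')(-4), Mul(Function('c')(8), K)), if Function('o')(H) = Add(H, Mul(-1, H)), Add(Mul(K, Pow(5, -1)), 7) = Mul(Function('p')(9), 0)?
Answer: -4760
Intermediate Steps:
K = -35 (K = Add(-35, Mul(5, Mul(9, 0))) = Add(-35, Mul(5, 0)) = Add(-35, 0) = -35)
Function('o')(H) = 0
Function('c')(L) = Mul(L, Add(9, L)) (Function('c')(L) = Mul(Add(9, L), L) = Mul(L, Add(9, L)))
Add(Function('o')(-4), Mul(Function('c')(8), K)) = Add(0, Mul(Mul(8, Add(9, 8)), -35)) = Add(0, Mul(Mul(8, 17), -35)) = Add(0, Mul(136, -35)) = Add(0, -4760) = -4760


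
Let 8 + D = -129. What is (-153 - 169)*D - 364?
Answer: 43750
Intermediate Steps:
D = -137 (D = -8 - 129 = -137)
(-153 - 169)*D - 364 = (-153 - 169)*(-137) - 364 = -322*(-137) - 364 = 44114 - 364 = 43750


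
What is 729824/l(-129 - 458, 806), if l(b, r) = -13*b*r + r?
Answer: 22807/192231 ≈ 0.11864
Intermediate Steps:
l(b, r) = r - 13*b*r (l(b, r) = -13*b*r + r = r - 13*b*r)
729824/l(-129 - 458, 806) = 729824/((806*(1 - 13*(-129 - 458)))) = 729824/((806*(1 - 13*(-587)))) = 729824/((806*(1 + 7631))) = 729824/((806*7632)) = 729824/6151392 = 729824*(1/6151392) = 22807/192231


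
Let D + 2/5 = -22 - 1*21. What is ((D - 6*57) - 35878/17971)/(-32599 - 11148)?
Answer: 34809507/3930886685 ≈ 0.0088554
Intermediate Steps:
D = -217/5 (D = -⅖ + (-22 - 1*21) = -⅖ + (-22 - 21) = -⅖ - 43 = -217/5 ≈ -43.400)
((D - 6*57) - 35878/17971)/(-32599 - 11148) = ((-217/5 - 6*57) - 35878/17971)/(-32599 - 11148) = ((-217/5 - 342) - 35878*1/17971)/(-43747) = (-1927/5 - 35878/17971)*(-1/43747) = -34809507/89855*(-1/43747) = 34809507/3930886685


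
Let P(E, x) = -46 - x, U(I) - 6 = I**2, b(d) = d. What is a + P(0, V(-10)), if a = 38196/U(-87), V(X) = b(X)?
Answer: -78168/2525 ≈ -30.958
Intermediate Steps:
V(X) = X
U(I) = 6 + I**2
a = 12732/2525 (a = 38196/(6 + (-87)**2) = 38196/(6 + 7569) = 38196/7575 = 38196*(1/7575) = 12732/2525 ≈ 5.0424)
a + P(0, V(-10)) = 12732/2525 + (-46 - 1*(-10)) = 12732/2525 + (-46 + 10) = 12732/2525 - 36 = -78168/2525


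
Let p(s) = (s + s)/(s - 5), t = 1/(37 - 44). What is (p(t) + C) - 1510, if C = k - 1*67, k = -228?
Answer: -32489/18 ≈ -1804.9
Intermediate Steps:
t = -⅐ (t = 1/(-7) = -⅐ ≈ -0.14286)
p(s) = 2*s/(-5 + s) (p(s) = (2*s)/(-5 + s) = 2*s/(-5 + s))
C = -295 (C = -228 - 1*67 = -228 - 67 = -295)
(p(t) + C) - 1510 = (2*(-⅐)/(-5 - ⅐) - 295) - 1510 = (2*(-⅐)/(-36/7) - 295) - 1510 = (2*(-⅐)*(-7/36) - 295) - 1510 = (1/18 - 295) - 1510 = -5309/18 - 1510 = -32489/18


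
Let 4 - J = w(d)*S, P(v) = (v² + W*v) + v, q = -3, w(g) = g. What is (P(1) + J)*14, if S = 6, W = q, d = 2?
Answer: -126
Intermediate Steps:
W = -3
P(v) = v² - 2*v (P(v) = (v² - 3*v) + v = v² - 2*v)
J = -8 (J = 4 - 2*6 = 4 - 1*12 = 4 - 12 = -8)
(P(1) + J)*14 = (1*(-2 + 1) - 8)*14 = (1*(-1) - 8)*14 = (-1 - 8)*14 = -9*14 = -126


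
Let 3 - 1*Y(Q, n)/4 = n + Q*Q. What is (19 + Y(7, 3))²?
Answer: 31329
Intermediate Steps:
Y(Q, n) = 12 - 4*n - 4*Q² (Y(Q, n) = 12 - 4*(n + Q*Q) = 12 - 4*(n + Q²) = 12 + (-4*n - 4*Q²) = 12 - 4*n - 4*Q²)
(19 + Y(7, 3))² = (19 + (12 - 4*3 - 4*7²))² = (19 + (12 - 12 - 4*49))² = (19 + (12 - 12 - 196))² = (19 - 196)² = (-177)² = 31329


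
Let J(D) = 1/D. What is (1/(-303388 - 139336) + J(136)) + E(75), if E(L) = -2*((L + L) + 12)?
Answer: -4876936937/15052616 ≈ -323.99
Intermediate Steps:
E(L) = -24 - 4*L (E(L) = -2*(2*L + 12) = -2*(12 + 2*L) = -24 - 4*L)
(1/(-303388 - 139336) + J(136)) + E(75) = (1/(-303388 - 139336) + 1/136) + (-24 - 4*75) = (1/(-442724) + 1/136) + (-24 - 300) = (-1/442724 + 1/136) - 324 = 110647/15052616 - 324 = -4876936937/15052616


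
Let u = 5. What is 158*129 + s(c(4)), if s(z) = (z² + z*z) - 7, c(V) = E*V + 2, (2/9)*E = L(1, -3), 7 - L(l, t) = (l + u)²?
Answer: 561175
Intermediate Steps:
L(l, t) = 7 - (5 + l)² (L(l, t) = 7 - (l + 5)² = 7 - (5 + l)²)
E = -261/2 (E = 9*(7 - (5 + 1)²)/2 = 9*(7 - 1*6²)/2 = 9*(7 - 1*36)/2 = 9*(7 - 36)/2 = (9/2)*(-29) = -261/2 ≈ -130.50)
c(V) = 2 - 261*V/2 (c(V) = -261*V/2 + 2 = 2 - 261*V/2)
s(z) = -7 + 2*z² (s(z) = (z² + z²) - 7 = 2*z² - 7 = -7 + 2*z²)
158*129 + s(c(4)) = 158*129 + (-7 + 2*(2 - 261/2*4)²) = 20382 + (-7 + 2*(2 - 522)²) = 20382 + (-7 + 2*(-520)²) = 20382 + (-7 + 2*270400) = 20382 + (-7 + 540800) = 20382 + 540793 = 561175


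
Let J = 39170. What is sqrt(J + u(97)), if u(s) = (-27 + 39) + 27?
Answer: sqrt(39209) ≈ 198.01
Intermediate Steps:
u(s) = 39 (u(s) = 12 + 27 = 39)
sqrt(J + u(97)) = sqrt(39170 + 39) = sqrt(39209)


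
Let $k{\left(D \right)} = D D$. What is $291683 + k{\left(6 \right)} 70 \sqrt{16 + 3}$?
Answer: $291683 + 2520 \sqrt{19} \approx 3.0267 \cdot 10^{5}$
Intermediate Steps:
$k{\left(D \right)} = D^{2}$
$291683 + k{\left(6 \right)} 70 \sqrt{16 + 3} = 291683 + 6^{2} \cdot 70 \sqrt{16 + 3} = 291683 + 36 \cdot 70 \sqrt{19} = 291683 + 2520 \sqrt{19}$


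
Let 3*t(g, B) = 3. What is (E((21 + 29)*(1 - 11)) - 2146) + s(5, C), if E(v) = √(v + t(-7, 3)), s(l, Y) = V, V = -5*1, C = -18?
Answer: -2151 + I*√499 ≈ -2151.0 + 22.338*I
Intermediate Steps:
V = -5
s(l, Y) = -5
t(g, B) = 1 (t(g, B) = (⅓)*3 = 1)
E(v) = √(1 + v) (E(v) = √(v + 1) = √(1 + v))
(E((21 + 29)*(1 - 11)) - 2146) + s(5, C) = (√(1 + (21 + 29)*(1 - 11)) - 2146) - 5 = (√(1 + 50*(-10)) - 2146) - 5 = (√(1 - 500) - 2146) - 5 = (√(-499) - 2146) - 5 = (I*√499 - 2146) - 5 = (-2146 + I*√499) - 5 = -2151 + I*√499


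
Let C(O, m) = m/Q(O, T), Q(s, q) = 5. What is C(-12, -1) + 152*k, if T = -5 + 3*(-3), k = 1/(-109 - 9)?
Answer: -439/295 ≈ -1.4881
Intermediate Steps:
k = -1/118 (k = 1/(-118) = -1/118 ≈ -0.0084746)
T = -14 (T = -5 - 9 = -14)
C(O, m) = m/5
C(-12, -1) + 152*k = (⅕)*(-1) + 152*(-1/118) = -⅕ - 76/59 = -439/295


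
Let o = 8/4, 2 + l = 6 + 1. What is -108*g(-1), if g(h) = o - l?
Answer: 324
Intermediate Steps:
l = 5 (l = -2 + (6 + 1) = -2 + 7 = 5)
o = 2 (o = 8*(¼) = 2)
g(h) = -3 (g(h) = 2 - 1*5 = 2 - 5 = -3)
-108*g(-1) = -108*(-3) = 324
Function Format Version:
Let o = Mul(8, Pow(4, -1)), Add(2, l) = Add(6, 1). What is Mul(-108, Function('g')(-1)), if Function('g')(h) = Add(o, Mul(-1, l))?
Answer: 324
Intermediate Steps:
l = 5 (l = Add(-2, Add(6, 1)) = Add(-2, 7) = 5)
o = 2 (o = Mul(8, Rational(1, 4)) = 2)
Function('g')(h) = -3 (Function('g')(h) = Add(2, Mul(-1, 5)) = Add(2, -5) = -3)
Mul(-108, Function('g')(-1)) = Mul(-108, -3) = 324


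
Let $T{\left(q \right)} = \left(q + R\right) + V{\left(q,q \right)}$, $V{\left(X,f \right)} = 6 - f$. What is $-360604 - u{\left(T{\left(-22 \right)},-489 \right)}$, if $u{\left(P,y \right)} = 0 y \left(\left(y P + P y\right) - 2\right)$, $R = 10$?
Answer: $-360604$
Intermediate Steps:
$T{\left(q \right)} = 16$ ($T{\left(q \right)} = \left(q + 10\right) - \left(-6 + q\right) = \left(10 + q\right) - \left(-6 + q\right) = 16$)
$u{\left(P,y \right)} = 0$ ($u{\left(P,y \right)} = 0 \left(\left(P y + P y\right) - 2\right) = 0 \left(2 P y - 2\right) = 0 \left(-2 + 2 P y\right) = 0$)
$-360604 - u{\left(T{\left(-22 \right)},-489 \right)} = -360604 - 0 = -360604 + 0 = -360604$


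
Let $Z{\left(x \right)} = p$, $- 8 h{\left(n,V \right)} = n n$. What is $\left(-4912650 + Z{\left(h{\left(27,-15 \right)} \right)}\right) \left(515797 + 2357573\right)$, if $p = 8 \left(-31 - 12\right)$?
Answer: $-14116849569780$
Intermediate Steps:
$p = -344$ ($p = 8 \left(-31 - 12\right) = 8 \left(-43\right) = -344$)
$h{\left(n,V \right)} = - \frac{n^{2}}{8}$ ($h{\left(n,V \right)} = - \frac{n n}{8} = - \frac{n^{2}}{8}$)
$Z{\left(x \right)} = -344$
$\left(-4912650 + Z{\left(h{\left(27,-15 \right)} \right)}\right) \left(515797 + 2357573\right) = \left(-4912650 - 344\right) \left(515797 + 2357573\right) = \left(-4912994\right) 2873370 = -14116849569780$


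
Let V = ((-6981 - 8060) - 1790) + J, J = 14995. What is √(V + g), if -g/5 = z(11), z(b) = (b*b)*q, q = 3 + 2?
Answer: I*√4861 ≈ 69.721*I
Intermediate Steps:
q = 5
z(b) = 5*b² (z(b) = (b*b)*5 = b²*5 = 5*b²)
g = -3025 (g = -25*11² = -25*121 = -5*605 = -3025)
V = -1836 (V = ((-6981 - 8060) - 1790) + 14995 = (-15041 - 1790) + 14995 = -16831 + 14995 = -1836)
√(V + g) = √(-1836 - 3025) = √(-4861) = I*√4861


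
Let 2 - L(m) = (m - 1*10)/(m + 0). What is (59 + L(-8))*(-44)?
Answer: -2585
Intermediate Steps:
L(m) = 2 - (-10 + m)/m (L(m) = 2 - (m - 1*10)/(m + 0) = 2 - (m - 10)/m = 2 - (-10 + m)/m)
(59 + L(-8))*(-44) = (59 + (10 - 8)/(-8))*(-44) = (59 - ⅛*2)*(-44) = (59 - ¼)*(-44) = (235/4)*(-44) = -2585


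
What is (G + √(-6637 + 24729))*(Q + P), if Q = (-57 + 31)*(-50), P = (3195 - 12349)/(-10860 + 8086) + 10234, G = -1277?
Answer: -20434854095/1387 + 32004470*√4523/1387 ≈ -1.3181e+7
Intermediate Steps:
P = 14199135/1387 (P = -9154/(-2774) + 10234 = -9154*(-1/2774) + 10234 = 4577/1387 + 10234 = 14199135/1387 ≈ 10237.)
Q = 1300 (Q = -26*(-50) = 1300)
(G + √(-6637 + 24729))*(Q + P) = (-1277 + √(-6637 + 24729))*(1300 + 14199135/1387) = (-1277 + √18092)*(16002235/1387) = (-1277 + 2*√4523)*(16002235/1387) = -20434854095/1387 + 32004470*√4523/1387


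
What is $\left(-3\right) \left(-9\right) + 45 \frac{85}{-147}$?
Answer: $\frac{48}{49} \approx 0.97959$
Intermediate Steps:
$\left(-3\right) \left(-9\right) + 45 \frac{85}{-147} = 27 + 45 \cdot 85 \left(- \frac{1}{147}\right) = 27 + 45 \left(- \frac{85}{147}\right) = 27 - \frac{1275}{49} = \frac{48}{49}$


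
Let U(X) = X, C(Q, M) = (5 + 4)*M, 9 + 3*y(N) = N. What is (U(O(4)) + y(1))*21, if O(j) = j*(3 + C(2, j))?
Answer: 3220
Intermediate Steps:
y(N) = -3 + N/3
C(Q, M) = 9*M
O(j) = j*(3 + 9*j)
(U(O(4)) + y(1))*21 = (3*4*(1 + 3*4) + (-3 + (⅓)*1))*21 = (3*4*(1 + 12) + (-3 + ⅓))*21 = (3*4*13 - 8/3)*21 = (156 - 8/3)*21 = (460/3)*21 = 3220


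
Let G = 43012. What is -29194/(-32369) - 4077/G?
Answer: 1123723915/1392255428 ≈ 0.80713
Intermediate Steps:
-29194/(-32369) - 4077/G = -29194/(-32369) - 4077/43012 = -29194*(-1/32369) - 4077*1/43012 = 29194/32369 - 4077/43012 = 1123723915/1392255428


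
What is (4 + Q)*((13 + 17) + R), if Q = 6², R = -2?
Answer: 1120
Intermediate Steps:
Q = 36
(4 + Q)*((13 + 17) + R) = (4 + 36)*((13 + 17) - 2) = 40*(30 - 2) = 40*28 = 1120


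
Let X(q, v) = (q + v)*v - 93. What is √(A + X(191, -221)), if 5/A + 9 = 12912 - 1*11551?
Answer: √17676058/52 ≈ 80.852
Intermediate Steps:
X(q, v) = -93 + v*(q + v) (X(q, v) = v*(q + v) - 93 = -93 + v*(q + v))
A = 5/1352 (A = 5/(-9 + (12912 - 1*11551)) = 5/(-9 + (12912 - 11551)) = 5/(-9 + 1361) = 5/1352 ≈ 0.0036982)
√(A + X(191, -221)) = √(5/1352 + (-93 + (-221)² + 191*(-221))) = √(5/1352 + (-93 + 48841 - 42211)) = √(5/1352 + 6537) = √(8838029/1352) = √17676058/52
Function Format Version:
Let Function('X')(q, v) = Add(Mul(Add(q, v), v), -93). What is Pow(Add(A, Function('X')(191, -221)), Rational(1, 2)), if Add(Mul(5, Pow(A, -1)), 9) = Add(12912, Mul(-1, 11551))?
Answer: Mul(Rational(1, 52), Pow(17676058, Rational(1, 2))) ≈ 80.852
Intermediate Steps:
Function('X')(q, v) = Add(-93, Mul(v, Add(q, v))) (Function('X')(q, v) = Add(Mul(v, Add(q, v)), -93) = Add(-93, Mul(v, Add(q, v))))
A = Rational(5, 1352) (A = Mul(5, Pow(Add(-9, Add(12912, Mul(-1, 11551))), -1)) = Mul(5, Pow(Add(-9, Add(12912, -11551)), -1)) = Mul(5, Pow(Add(-9, 1361), -1)) = Mul(5, Pow(1352, -1)) = Mul(5, Rational(1, 1352)) = Rational(5, 1352) ≈ 0.0036982)
Pow(Add(A, Function('X')(191, -221)), Rational(1, 2)) = Pow(Add(Rational(5, 1352), Add(-93, Pow(-221, 2), Mul(191, -221))), Rational(1, 2)) = Pow(Add(Rational(5, 1352), Add(-93, 48841, -42211)), Rational(1, 2)) = Pow(Add(Rational(5, 1352), 6537), Rational(1, 2)) = Pow(Rational(8838029, 1352), Rational(1, 2)) = Mul(Rational(1, 52), Pow(17676058, Rational(1, 2)))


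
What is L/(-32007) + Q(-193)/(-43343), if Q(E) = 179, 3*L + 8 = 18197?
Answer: -1904382/9838861 ≈ -0.19356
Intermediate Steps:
L = 6063 (L = -8/3 + (1/3)*18197 = -8/3 + 18197/3 = 6063)
L/(-32007) + Q(-193)/(-43343) = 6063/(-32007) + 179/(-43343) = 6063*(-1/32007) + 179*(-1/43343) = -43/227 - 179/43343 = -1904382/9838861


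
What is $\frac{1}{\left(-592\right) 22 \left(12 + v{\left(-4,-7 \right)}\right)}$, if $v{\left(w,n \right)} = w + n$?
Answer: $- \frac{1}{13024} \approx -7.6781 \cdot 10^{-5}$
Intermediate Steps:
$v{\left(w,n \right)} = n + w$
$\frac{1}{\left(-592\right) 22 \left(12 + v{\left(-4,-7 \right)}\right)} = \frac{1}{\left(-592\right) 22 \left(12 - 11\right)} = - \frac{1}{592 \cdot 22 \left(12 - 11\right)} = - \frac{1}{592 \cdot 22 \cdot 1} = - \frac{1}{592 \cdot 22} = \left(- \frac{1}{592}\right) \frac{1}{22} = - \frac{1}{13024}$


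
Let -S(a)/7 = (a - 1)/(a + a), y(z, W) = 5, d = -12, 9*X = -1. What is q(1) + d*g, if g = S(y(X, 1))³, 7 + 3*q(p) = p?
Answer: 32678/125 ≈ 261.42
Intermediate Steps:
X = -⅑ (X = (⅑)*(-1) = -⅑ ≈ -0.11111)
q(p) = -7/3 + p/3
S(a) = -7*(-1 + a)/(2*a) (S(a) = -7*(a - 1)/(a + a) = -7*(-1 + a)/(2*a))
g = -2744/125 (g = ((7/2)*(1 - 1*5)/5)³ = ((7/2)*(⅕)*(1 - 5))³ = ((7/2)*(⅕)*(-4))³ = (-14/5)³ = -2744/125 ≈ -21.952)
q(1) + d*g = (-7/3 + (⅓)*1) - 12*(-2744/125) = (-7/3 + ⅓) + 32928/125 = -2 + 32928/125 = 32678/125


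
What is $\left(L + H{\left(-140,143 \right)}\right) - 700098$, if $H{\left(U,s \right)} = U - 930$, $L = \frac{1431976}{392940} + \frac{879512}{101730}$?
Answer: $- \frac{233565403765982}{333114885} \approx -7.0116 \cdot 10^{5}$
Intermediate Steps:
$L = \frac{4093919698}{333114885}$ ($L = 1431976 \cdot \frac{1}{392940} + 879512 \cdot \frac{1}{101730} = \frac{357994}{98235} + \frac{439756}{50865} = \frac{4093919698}{333114885} \approx 12.29$)
$H{\left(U,s \right)} = -930 + U$
$\left(L + H{\left(-140,143 \right)}\right) - 700098 = \left(\frac{4093919698}{333114885} - 1070\right) - 700098 = - \frac{352339007252}{333114885} - 700098 = - \frac{233565403765982}{333114885}$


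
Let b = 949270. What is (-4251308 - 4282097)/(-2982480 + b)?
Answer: 1706681/406642 ≈ 4.1970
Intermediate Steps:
(-4251308 - 4282097)/(-2982480 + b) = (-4251308 - 4282097)/(-2982480 + 949270) = -8533405/(-2033210) = -8533405*(-1/2033210) = 1706681/406642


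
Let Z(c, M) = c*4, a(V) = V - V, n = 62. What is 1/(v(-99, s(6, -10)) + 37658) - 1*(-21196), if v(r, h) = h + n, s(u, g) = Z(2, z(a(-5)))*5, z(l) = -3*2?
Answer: 800360961/37760 ≈ 21196.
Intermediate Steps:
a(V) = 0
z(l) = -6
Z(c, M) = 4*c
s(u, g) = 40 (s(u, g) = (4*2)*5 = 8*5 = 40)
v(r, h) = 62 + h (v(r, h) = h + 62 = 62 + h)
1/(v(-99, s(6, -10)) + 37658) - 1*(-21196) = 1/((62 + 40) + 37658) - 1*(-21196) = 1/(102 + 37658) + 21196 = 1/37760 + 21196 = 800360961/37760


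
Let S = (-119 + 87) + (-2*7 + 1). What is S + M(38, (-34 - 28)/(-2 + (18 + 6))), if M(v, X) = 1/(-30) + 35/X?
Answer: -53431/930 ≈ -57.453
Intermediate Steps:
M(v, X) = -1/30 + 35/X (M(v, X) = 1*(-1/30) + 35/X = -1/30 + 35/X)
S = -45 (S = -32 + (-14 + 1) = -32 - 13 = -45)
S + M(38, (-34 - 28)/(-2 + (18 + 6))) = -45 + (1050 - (-34 - 28)/(-2 + (18 + 6)))/(30*(((-34 - 28)/(-2 + (18 + 6))))) = -45 + (1050 - (-62)/(-2 + 24))/(30*((-62/(-2 + 24)))) = -45 + (1050 - (-62)/22)/(30*((-62/22))) = -45 + (1050 - (-62)/22)/(30*((-62*1/22))) = -45 + (1050 - 1*(-31/11))/(30*(-31/11)) = -45 + (1/30)*(-11/31)*(1050 + 31/11) = -45 + (1/30)*(-11/31)*(11581/11) = -45 - 11581/930 = -53431/930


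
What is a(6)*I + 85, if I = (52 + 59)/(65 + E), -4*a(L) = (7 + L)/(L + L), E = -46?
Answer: 25359/304 ≈ 83.418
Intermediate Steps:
a(L) = -(7 + L)/(8*L) (a(L) = -(7 + L)/(4*(L + L)) = -(7 + L)/(4*(2*L)) = -(7 + L)*1/(2*L)/4 = -(7 + L)/(8*L))
I = 111/19 (I = (52 + 59)/(65 - 46) = 111/19 ≈ 5.8421)
a(6)*I + 85 = ((⅛)*(-7 - 1*6)/6)*(111/19) + 85 = ((⅛)*(⅙)*(-7 - 6))*(111/19) + 85 = ((⅛)*(⅙)*(-13))*(111/19) + 85 = -13/48*111/19 + 85 = -481/304 + 85 = 25359/304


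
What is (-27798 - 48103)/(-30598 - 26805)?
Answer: 75901/57403 ≈ 1.3222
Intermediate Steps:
(-27798 - 48103)/(-30598 - 26805) = -75901/(-57403) = -75901*(-1/57403) = 75901/57403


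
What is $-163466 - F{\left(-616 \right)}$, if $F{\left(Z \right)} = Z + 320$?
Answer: $-163170$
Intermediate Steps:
$F{\left(Z \right)} = 320 + Z$
$-163466 - F{\left(-616 \right)} = -163466 - \left(320 - 616\right) = -163466 - -296 = -163466 + 296 = -163170$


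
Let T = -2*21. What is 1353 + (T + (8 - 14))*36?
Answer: -375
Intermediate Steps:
T = -42
1353 + (T + (8 - 14))*36 = 1353 + (-42 + (8 - 14))*36 = 1353 + (-42 - 6)*36 = 1353 - 48*36 = 1353 - 1728 = -375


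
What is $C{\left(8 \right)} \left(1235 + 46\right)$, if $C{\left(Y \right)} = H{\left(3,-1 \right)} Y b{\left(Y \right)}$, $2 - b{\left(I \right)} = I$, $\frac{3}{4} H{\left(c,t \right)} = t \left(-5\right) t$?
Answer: $409920$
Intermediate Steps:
$H{\left(c,t \right)} = - \frac{20 t^{2}}{3}$ ($H{\left(c,t \right)} = \frac{4 t \left(-5\right) t}{3} = \frac{4 - 5 t t}{3} = \frac{4 \left(- 5 t^{2}\right)}{3} = - \frac{20 t^{2}}{3}$)
$b{\left(I \right)} = 2 - I$
$C{\left(Y \right)} = - \frac{20 Y \left(2 - Y\right)}{3}$ ($C{\left(Y \right)} = - \frac{20 \left(-1\right)^{2}}{3} Y \left(2 - Y\right) = \left(- \frac{20}{3}\right) 1 Y \left(2 - Y\right) = - \frac{20 Y}{3} \left(2 - Y\right) = - \frac{20 Y \left(2 - Y\right)}{3}$)
$C{\left(8 \right)} \left(1235 + 46\right) = \frac{20}{3} \cdot 8 \left(-2 + 8\right) \left(1235 + 46\right) = \frac{20}{3} \cdot 8 \cdot 6 \cdot 1281 = 320 \cdot 1281 = 409920$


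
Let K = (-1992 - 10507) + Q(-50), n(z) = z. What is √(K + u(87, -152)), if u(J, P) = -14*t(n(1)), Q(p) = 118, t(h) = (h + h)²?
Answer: I*√12437 ≈ 111.52*I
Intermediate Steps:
t(h) = 4*h² (t(h) = (2*h)² = 4*h²)
u(J, P) = -56 (u(J, P) = -56*1² = -56)
K = -12381 (K = (-1992 - 10507) + 118 = -12499 + 118 = -12381)
√(K + u(87, -152)) = √(-12381 - 56) = √(-12437) = I*√12437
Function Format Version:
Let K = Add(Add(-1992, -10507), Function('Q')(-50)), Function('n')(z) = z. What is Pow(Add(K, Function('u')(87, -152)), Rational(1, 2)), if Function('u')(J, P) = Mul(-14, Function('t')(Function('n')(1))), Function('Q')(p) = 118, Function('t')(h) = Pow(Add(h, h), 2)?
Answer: Mul(I, Pow(12437, Rational(1, 2))) ≈ Mul(111.52, I)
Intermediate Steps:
Function('t')(h) = Mul(4, Pow(h, 2)) (Function('t')(h) = Pow(Mul(2, h), 2) = Mul(4, Pow(h, 2)))
Function('u')(J, P) = -56 (Function('u')(J, P) = Mul(-14, Mul(4, Pow(1, 2))) = Mul(-14, Mul(4, 1)) = Mul(-14, 4) = -56)
K = -12381 (K = Add(Add(-1992, -10507), 118) = Add(-12499, 118) = -12381)
Pow(Add(K, Function('u')(87, -152)), Rational(1, 2)) = Pow(Add(-12381, -56), Rational(1, 2)) = Pow(-12437, Rational(1, 2)) = Mul(I, Pow(12437, Rational(1, 2)))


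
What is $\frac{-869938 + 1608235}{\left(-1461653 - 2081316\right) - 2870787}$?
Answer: $- \frac{738297}{6413756} \approx -0.11511$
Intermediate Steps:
$\frac{-869938 + 1608235}{\left(-1461653 - 2081316\right) - 2870787} = \frac{738297}{\left(-1461653 - 2081316\right) - 2870787} = \frac{738297}{-3542969 - 2870787} = \frac{738297}{-6413756} = 738297 \left(- \frac{1}{6413756}\right) = - \frac{738297}{6413756}$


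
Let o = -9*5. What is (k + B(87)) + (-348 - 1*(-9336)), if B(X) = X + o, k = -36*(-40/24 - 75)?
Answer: 11790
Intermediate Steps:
k = 2760 (k = -36*(-40*1/24 - 75) = -36*(-5/3 - 75) = -36*(-230/3) = 2760)
o = -45
B(X) = -45 + X (B(X) = X - 45 = -45 + X)
(k + B(87)) + (-348 - 1*(-9336)) = (2760 + (-45 + 87)) + (-348 - 1*(-9336)) = (2760 + 42) + (-348 + 9336) = 2802 + 8988 = 11790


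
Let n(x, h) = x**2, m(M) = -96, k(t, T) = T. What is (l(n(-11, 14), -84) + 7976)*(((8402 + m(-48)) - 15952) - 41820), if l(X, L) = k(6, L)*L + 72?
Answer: -747134464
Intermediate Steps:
l(X, L) = 72 + L**2 (l(X, L) = L*L + 72 = L**2 + 72 = 72 + L**2)
(l(n(-11, 14), -84) + 7976)*(((8402 + m(-48)) - 15952) - 41820) = ((72 + (-84)**2) + 7976)*(((8402 - 96) - 15952) - 41820) = ((72 + 7056) + 7976)*((8306 - 15952) - 41820) = (7128 + 7976)*(-7646 - 41820) = 15104*(-49466) = -747134464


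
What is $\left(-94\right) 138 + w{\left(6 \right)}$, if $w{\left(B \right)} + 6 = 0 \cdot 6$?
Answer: $-12978$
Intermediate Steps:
$w{\left(B \right)} = -6$ ($w{\left(B \right)} = -6 + 0 \cdot 6 = -6 + 0 = -6$)
$\left(-94\right) 138 + w{\left(6 \right)} = \left(-94\right) 138 - 6 = -12972 - 6 = -12978$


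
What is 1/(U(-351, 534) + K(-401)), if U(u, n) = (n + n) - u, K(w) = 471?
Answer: 1/1890 ≈ 0.00052910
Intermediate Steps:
U(u, n) = -u + 2*n (U(u, n) = 2*n - u = -u + 2*n)
1/(U(-351, 534) + K(-401)) = 1/((-1*(-351) + 2*534) + 471) = 1/((351 + 1068) + 471) = 1/(1419 + 471) = 1/1890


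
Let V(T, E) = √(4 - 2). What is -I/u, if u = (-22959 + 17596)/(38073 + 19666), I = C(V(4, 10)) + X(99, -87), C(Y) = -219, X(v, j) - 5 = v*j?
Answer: -509662153/5363 ≈ -95033.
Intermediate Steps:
V(T, E) = √2
X(v, j) = 5 + j*v (X(v, j) = 5 + v*j = 5 + j*v)
I = -8827 (I = -219 + (5 - 87*99) = -219 + (5 - 8613) = -219 - 8608 = -8827)
u = -5363/57739 ≈ -0.092883
-I/u = -(-8827)/(-5363/57739) = -(-8827)*(-57739)/5363 = -1*509662153/5363 = -509662153/5363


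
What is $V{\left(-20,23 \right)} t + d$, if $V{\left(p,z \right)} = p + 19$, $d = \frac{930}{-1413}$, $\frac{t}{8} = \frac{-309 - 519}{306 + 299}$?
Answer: $\frac{2932354}{284955} \approx 10.291$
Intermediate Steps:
$t = - \frac{6624}{605}$ ($t = 8 \frac{-309 - 519}{306 + 299} = 8 \left(- \frac{828}{605}\right) = - \frac{6624}{605} \approx -10.949$)
$d = - \frac{310}{471}$ ($d = 930 \left(- \frac{1}{1413}\right) = - \frac{310}{471} \approx -0.65817$)
$V{\left(p,z \right)} = 19 + p$
$V{\left(-20,23 \right)} t + d = \left(19 - 20\right) \left(- \frac{6624}{605}\right) - \frac{310}{471} = \left(-1\right) \left(- \frac{6624}{605}\right) - \frac{310}{471} = \frac{6624}{605} - \frac{310}{471} = \frac{2932354}{284955}$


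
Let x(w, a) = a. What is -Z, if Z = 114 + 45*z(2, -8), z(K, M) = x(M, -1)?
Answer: -69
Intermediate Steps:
z(K, M) = -1
Z = 69 (Z = 114 + 45*(-1) = 114 - 45 = 69)
-Z = -1*69 = -69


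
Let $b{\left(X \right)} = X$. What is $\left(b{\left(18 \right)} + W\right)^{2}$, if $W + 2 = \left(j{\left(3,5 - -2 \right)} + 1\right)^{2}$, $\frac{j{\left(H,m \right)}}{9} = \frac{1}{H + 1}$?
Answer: $\frac{180625}{256} \approx 705.57$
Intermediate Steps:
$j{\left(H,m \right)} = \frac{9}{1 + H}$ ($j{\left(H,m \right)} = \frac{9}{H + 1} = \frac{9}{1 + H}$)
$W = \frac{137}{16}$ ($W = -2 + \left(\frac{9}{1 + 3} + 1\right)^{2} = -2 + \left(\frac{9}{4} + 1\right)^{2} = -2 + \left(\frac{13}{4}\right)^{2} = -2 + \frac{169}{16} = \frac{137}{16} \approx 8.5625$)
$\left(b{\left(18 \right)} + W\right)^{2} = \left(18 + \frac{137}{16}\right)^{2} = \left(\frac{425}{16}\right)^{2} = \frac{180625}{256}$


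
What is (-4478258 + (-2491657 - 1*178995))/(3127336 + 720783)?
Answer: -7148910/3848119 ≈ -1.8578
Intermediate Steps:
(-4478258 + (-2491657 - 1*178995))/(3127336 + 720783) = (-4478258 + (-2491657 - 178995))/3848119 = (-4478258 - 2670652)*(1/3848119) = -7148910*1/3848119 = -7148910/3848119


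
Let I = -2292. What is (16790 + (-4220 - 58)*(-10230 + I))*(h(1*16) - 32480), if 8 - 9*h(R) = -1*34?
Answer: -5220660477956/3 ≈ -1.7402e+12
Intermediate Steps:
h(R) = 14/3 (h(R) = 8/9 - (-1)*34/9 = 8/9 - ⅑*(-34) = 8/9 + 34/9 = 14/3)
(16790 + (-4220 - 58)*(-10230 + I))*(h(1*16) - 32480) = (16790 + (-4220 - 58)*(-10230 - 2292))*(14/3 - 32480) = (16790 - 4278*(-12522))*(-97426/3) = (16790 + 53569116)*(-97426/3) = 53585906*(-97426/3) = -5220660477956/3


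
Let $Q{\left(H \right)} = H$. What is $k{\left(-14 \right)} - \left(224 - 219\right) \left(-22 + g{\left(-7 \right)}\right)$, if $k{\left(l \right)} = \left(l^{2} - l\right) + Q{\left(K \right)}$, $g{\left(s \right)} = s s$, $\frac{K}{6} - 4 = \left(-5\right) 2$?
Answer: $39$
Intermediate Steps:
$K = -36$ ($K = 24 + 6 \left(\left(-5\right) 2\right) = 24 + 6 \left(-10\right) = 24 - 60 = -36$)
$g{\left(s \right)} = s^{2}$
$k{\left(l \right)} = -36 + l^{2} - l$ ($k{\left(l \right)} = \left(l^{2} - l\right) - 36 = -36 + l^{2} - l$)
$k{\left(-14 \right)} - \left(224 - 219\right) \left(-22 + g{\left(-7 \right)}\right) = \left(-36 + \left(-14\right)^{2} - -14\right) - \left(224 - 219\right) \left(-22 + \left(-7\right)^{2}\right) = \left(-36 + 196 + 14\right) - 5 \left(-22 + 49\right) = 174 - 5 \cdot 27 = 174 - 135 = 39$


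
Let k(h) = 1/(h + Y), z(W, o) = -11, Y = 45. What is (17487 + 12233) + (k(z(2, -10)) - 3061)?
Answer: 906407/34 ≈ 26659.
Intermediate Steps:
k(h) = 1/(45 + h) (k(h) = 1/(h + 45) = 1/(45 + h))
(17487 + 12233) + (k(z(2, -10)) - 3061) = (17487 + 12233) + (1/(45 - 11) - 3061) = 29720 + (1/34 - 3061) = 29720 - 104073/34 = 906407/34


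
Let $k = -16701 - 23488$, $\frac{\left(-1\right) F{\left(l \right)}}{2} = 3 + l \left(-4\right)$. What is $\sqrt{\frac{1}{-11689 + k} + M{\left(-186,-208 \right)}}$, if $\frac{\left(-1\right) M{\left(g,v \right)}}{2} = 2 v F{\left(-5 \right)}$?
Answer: $\frac{3 i \sqrt{11444718061814}}{51878} \approx 195.63 i$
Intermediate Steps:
$F{\left(l \right)} = -6 + 8 l$ ($F{\left(l \right)} = - 2 \left(3 + l \left(-4\right)\right) = - 2 \left(3 - 4 l\right) = -6 + 8 l$)
$k = -40189$
$M{\left(g,v \right)} = 184 v$ ($M{\left(g,v \right)} = - 2 \cdot 2 v \left(-6 + 8 \left(-5\right)\right) = - 2 \cdot 2 v \left(-6 - 40\right) = - 2 \cdot 2 v \left(-46\right) = - 2 \left(- 92 v\right) = 184 v$)
$\sqrt{\frac{1}{-11689 + k} + M{\left(-186,-208 \right)}} = \sqrt{\frac{1}{-11689 - 40189} + 184 \left(-208\right)} = \sqrt{\frac{1}{-51878} - 38272} = \sqrt{- \frac{1}{51878} - 38272} = \sqrt{- \frac{1985474817}{51878}} = \frac{3 i \sqrt{11444718061814}}{51878}$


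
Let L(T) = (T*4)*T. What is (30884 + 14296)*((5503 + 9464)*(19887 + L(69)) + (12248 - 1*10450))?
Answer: 26325576148500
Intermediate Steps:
L(T) = 4*T² (L(T) = (4*T)*T = 4*T²)
(30884 + 14296)*((5503 + 9464)*(19887 + L(69)) + (12248 - 1*10450)) = (30884 + 14296)*((5503 + 9464)*(19887 + 4*69²) + (12248 - 1*10450)) = 45180*(14967*(19887 + 4*4761) + (12248 - 10450)) = 45180*(14967*(19887 + 19044) + 1798) = 45180*(14967*38931 + 1798) = 45180*(582680277 + 1798) = 45180*582682075 = 26325576148500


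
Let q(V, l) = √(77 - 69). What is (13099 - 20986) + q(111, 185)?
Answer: -7887 + 2*√2 ≈ -7884.2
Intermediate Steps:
q(V, l) = 2*√2 (q(V, l) = √8 = 2*√2)
(13099 - 20986) + q(111, 185) = (13099 - 20986) + 2*√2 = -7887 + 2*√2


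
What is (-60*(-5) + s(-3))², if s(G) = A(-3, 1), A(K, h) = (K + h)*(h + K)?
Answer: 92416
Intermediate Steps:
A(K, h) = (K + h)² (A(K, h) = (K + h)*(K + h) = (K + h)²)
s(G) = 4 (s(G) = (-3 + 1)² = (-2)² = 4)
(-60*(-5) + s(-3))² = (-60*(-5) + 4)² = (300 + 4)² = 304² = 92416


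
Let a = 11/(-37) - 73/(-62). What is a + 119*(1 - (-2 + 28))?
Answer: -6822631/2294 ≈ -2974.1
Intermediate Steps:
a = 2019/2294 (a = 11*(-1/37) - 73*(-1/62) = -11/37 + 73/62 = 2019/2294 ≈ 0.88012)
a + 119*(1 - (-2 + 28)) = 2019/2294 + 119*(1 - (-2 + 28)) = 2019/2294 + 119*(1 - 1*26) = 2019/2294 + 119*(1 - 26) = 2019/2294 + 119*(-25) = 2019/2294 - 2975 = -6822631/2294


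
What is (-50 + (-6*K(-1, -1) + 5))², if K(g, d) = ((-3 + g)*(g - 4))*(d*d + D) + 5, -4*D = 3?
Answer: 11025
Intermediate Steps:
D = -¾ (D = -¼*3 = -¾ ≈ -0.75000)
K(g, d) = 5 + (-4 + g)*(-3 + g)*(-¾ + d²) (K(g, d) = ((-3 + g)*(g - 4))*(d*d - ¾) + 5 = ((-3 + g)*(-4 + g))*(d² - ¾) + 5 = ((-4 + g)*(-3 + g))*(-¾ + d²) + 5 = (-4 + g)*(-3 + g)*(-¾ + d²) + 5 = 5 + (-4 + g)*(-3 + g)*(-¾ + d²))
(-50 + (-6*K(-1, -1) + 5))² = (-50 + (-6*(-4 + 12*(-1)² - ¾*(-1)² + (21/4)*(-1) + (-1)²*(-1)² - 7*(-1)*(-1)²) + 5))² = (-50 + (-6*(-4 + 12*1 - ¾*1 - 21/4 + 1*1 - 7*(-1)*1) + 5))² = (-50 + (-6*(-4 + 12 - ¾ - 21/4 + 1 + 7) + 5))² = (-50 + (-6*10 + 5))² = (-50 + (-60 + 5))² = (-50 - 55)² = (-105)² = 11025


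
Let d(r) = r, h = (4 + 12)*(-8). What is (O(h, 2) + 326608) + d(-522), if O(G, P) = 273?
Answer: 326359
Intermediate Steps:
h = -128 (h = 16*(-8) = -128)
(O(h, 2) + 326608) + d(-522) = (273 + 326608) - 522 = 326881 - 522 = 326359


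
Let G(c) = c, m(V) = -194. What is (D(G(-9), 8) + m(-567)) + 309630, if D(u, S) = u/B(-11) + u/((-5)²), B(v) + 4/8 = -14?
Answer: 224341289/725 ≈ 3.0944e+5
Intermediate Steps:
B(v) = -29/2 (B(v) = -½ - 14 = -29/2)
D(u, S) = -21*u/725 (D(u, S) = u/(-29/2) + u/((-5)²) = u*(-2/29) + u/25 = -2*u/29 + u*(1/25) = -2*u/29 + u/25 = -21*u/725)
(D(G(-9), 8) + m(-567)) + 309630 = (-21/725*(-9) - 194) + 309630 = (189/725 - 194) + 309630 = -140461/725 + 309630 = 224341289/725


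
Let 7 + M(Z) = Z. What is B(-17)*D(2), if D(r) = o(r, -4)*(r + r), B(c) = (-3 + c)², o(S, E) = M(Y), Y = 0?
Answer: -11200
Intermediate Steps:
M(Z) = -7 + Z
o(S, E) = -7 (o(S, E) = -7 + 0 = -7)
D(r) = -14*r (D(r) = -7*(r + r) = -14*r)
B(-17)*D(2) = (-3 - 17)²*(-14*2) = (-20)²*(-28) = 400*(-28) = -11200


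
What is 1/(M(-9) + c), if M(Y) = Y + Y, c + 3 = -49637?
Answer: -1/49658 ≈ -2.0138e-5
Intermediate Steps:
c = -49640 (c = -3 - 49637 = -49640)
M(Y) = 2*Y
1/(M(-9) + c) = 1/(2*(-9) - 49640) = 1/(-18 - 49640) = 1/(-49658) = -1/49658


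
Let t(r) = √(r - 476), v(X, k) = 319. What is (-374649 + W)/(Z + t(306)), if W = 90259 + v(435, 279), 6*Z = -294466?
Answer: 125473876629/21677557819 + 2556639*I*√170/21677557819 ≈ 5.7882 + 0.0015377*I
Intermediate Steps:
Z = -147233/3 (Z = (⅙)*(-294466) = -147233/3 ≈ -49078.)
W = 90578 (W = 90259 + 319 = 90578)
t(r) = √(-476 + r)
(-374649 + W)/(Z + t(306)) = (-374649 + 90578)/(-147233/3 + √(-476 + 306)) = -284071/(-147233/3 + √(-170)) = -284071/(-147233/3 + I*√170)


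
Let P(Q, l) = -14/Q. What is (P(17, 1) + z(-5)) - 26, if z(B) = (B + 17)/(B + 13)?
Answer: -861/34 ≈ -25.324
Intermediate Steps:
z(B) = (17 + B)/(13 + B)
(P(17, 1) + z(-5)) - 26 = (-14/17 + (17 - 5)/(13 - 5)) - 26 = (-14*1/17 + 12/8) - 26 = (-14/17 + (⅛)*12) - 26 = (-14/17 + 3/2) - 26 = 23/34 - 26 = -861/34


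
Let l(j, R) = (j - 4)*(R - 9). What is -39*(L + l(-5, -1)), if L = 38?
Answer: -4992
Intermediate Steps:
l(j, R) = (-9 + R)*(-4 + j) (l(j, R) = (-4 + j)*(-9 + R) = (-9 + R)*(-4 + j))
-39*(L + l(-5, -1)) = -39*(38 + (36 - 9*(-5) - 4*(-1) - 1*(-5))) = -39*(38 + (36 + 45 + 4 + 5)) = -39*(38 + 90) = -39*128 = -4992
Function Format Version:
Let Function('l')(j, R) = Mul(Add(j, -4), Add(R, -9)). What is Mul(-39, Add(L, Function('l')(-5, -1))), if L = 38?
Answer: -4992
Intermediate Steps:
Function('l')(j, R) = Mul(Add(-9, R), Add(-4, j)) (Function('l')(j, R) = Mul(Add(-4, j), Add(-9, R)) = Mul(Add(-9, R), Add(-4, j)))
Mul(-39, Add(L, Function('l')(-5, -1))) = Mul(-39, Add(38, Add(36, Mul(-9, -5), Mul(-4, -1), Mul(-1, -5)))) = Mul(-39, Add(38, Add(36, 45, 4, 5))) = Mul(-39, Add(38, 90)) = Mul(-39, 128) = -4992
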